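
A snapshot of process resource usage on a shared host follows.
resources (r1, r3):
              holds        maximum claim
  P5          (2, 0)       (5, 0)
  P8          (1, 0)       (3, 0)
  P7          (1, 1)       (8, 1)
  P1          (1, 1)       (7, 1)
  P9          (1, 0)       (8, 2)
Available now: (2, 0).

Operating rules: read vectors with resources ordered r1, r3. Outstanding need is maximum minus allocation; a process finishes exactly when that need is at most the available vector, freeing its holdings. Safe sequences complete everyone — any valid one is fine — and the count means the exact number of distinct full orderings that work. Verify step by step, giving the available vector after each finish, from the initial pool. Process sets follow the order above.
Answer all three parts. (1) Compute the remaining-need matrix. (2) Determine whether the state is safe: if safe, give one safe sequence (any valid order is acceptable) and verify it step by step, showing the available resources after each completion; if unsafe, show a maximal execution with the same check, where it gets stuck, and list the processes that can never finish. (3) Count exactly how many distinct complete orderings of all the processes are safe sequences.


(1) Outstanding need per process (order r1, r3):
  P5: (3, 0)
  P8: (2, 0)
  P7: (7, 0)
  P1: (6, 0)
  P9: (7, 2)
(2) The state is UNSAFE.
Key observation: no order helps: past P8, P5, the free pool tops out at (5, 0), below what each blocked process needs in r1.
Going as far as possible: P8, P5; after that, nothing fits. Step-by-step check:
  pool = (2, 0)
  P8: need (2, 0) fits (2, 0); releases (1, 0), pool now (3, 0)
  P5: need (3, 0) fits (3, 0); releases (2, 0), pool now (5, 0)
  blocked: P7 wants (7, 0), pool (5, 0) — not enough r1
  blocked: P1 wants (6, 0), pool (5, 0) — not enough r1
  blocked: P9 wants (7, 2), pool (5, 0) — not enough r1 and r3
Permanently blocked: P7, P1 and P9.
(3) The exact count: 0 of the possible complete orderings are safe sequences.


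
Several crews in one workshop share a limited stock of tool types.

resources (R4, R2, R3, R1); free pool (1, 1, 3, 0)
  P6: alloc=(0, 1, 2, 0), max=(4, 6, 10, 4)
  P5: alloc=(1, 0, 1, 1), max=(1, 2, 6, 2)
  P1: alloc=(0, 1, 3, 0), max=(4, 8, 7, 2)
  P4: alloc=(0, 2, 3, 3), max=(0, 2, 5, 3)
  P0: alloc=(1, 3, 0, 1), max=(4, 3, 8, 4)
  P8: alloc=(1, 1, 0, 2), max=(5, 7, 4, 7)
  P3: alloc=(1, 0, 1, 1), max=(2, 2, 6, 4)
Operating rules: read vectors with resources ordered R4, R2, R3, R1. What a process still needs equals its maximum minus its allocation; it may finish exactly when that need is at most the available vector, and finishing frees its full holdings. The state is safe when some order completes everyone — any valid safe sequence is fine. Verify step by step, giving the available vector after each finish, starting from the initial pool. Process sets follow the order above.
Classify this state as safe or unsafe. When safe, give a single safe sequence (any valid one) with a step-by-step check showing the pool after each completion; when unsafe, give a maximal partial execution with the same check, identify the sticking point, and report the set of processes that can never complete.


SAFE — a valid safe sequence is P4, P5, P3, P0, P8, P1, P6.
Key observation: reading the order forward, P0 is the first process whose need (3, 0, 8, 3) meets the free pool (3, 3, 8, 5) exactly on a resource it requests.
Step-by-step check:
  pool = (1, 1, 3, 0)
  run P4 (needs (0, 0, 2, 0), free (1, 1, 3, 0)); after release of (0, 2, 3, 3) the pool is (1, 3, 6, 3)
  run P5 (needs (0, 2, 5, 1), free (1, 3, 6, 3)); after release of (1, 0, 1, 1) the pool is (2, 3, 7, 4)
  run P3 (needs (1, 2, 5, 3), free (2, 3, 7, 4)); after release of (1, 0, 1, 1) the pool is (3, 3, 8, 5)
  run P0 (needs (3, 0, 8, 3), free (3, 3, 8, 5)); after release of (1, 3, 0, 1) the pool is (4, 6, 8, 6)
  run P8 (needs (4, 6, 4, 5), free (4, 6, 8, 6)); after release of (1, 1, 0, 2) the pool is (5, 7, 8, 8)
  run P1 (needs (4, 7, 4, 2), free (5, 7, 8, 8)); after release of (0, 1, 3, 0) the pool is (5, 8, 11, 8)
  run P6 (needs (4, 5, 8, 4), free (5, 8, 11, 8)); after release of (0, 1, 2, 0) the pool is (5, 9, 13, 8)


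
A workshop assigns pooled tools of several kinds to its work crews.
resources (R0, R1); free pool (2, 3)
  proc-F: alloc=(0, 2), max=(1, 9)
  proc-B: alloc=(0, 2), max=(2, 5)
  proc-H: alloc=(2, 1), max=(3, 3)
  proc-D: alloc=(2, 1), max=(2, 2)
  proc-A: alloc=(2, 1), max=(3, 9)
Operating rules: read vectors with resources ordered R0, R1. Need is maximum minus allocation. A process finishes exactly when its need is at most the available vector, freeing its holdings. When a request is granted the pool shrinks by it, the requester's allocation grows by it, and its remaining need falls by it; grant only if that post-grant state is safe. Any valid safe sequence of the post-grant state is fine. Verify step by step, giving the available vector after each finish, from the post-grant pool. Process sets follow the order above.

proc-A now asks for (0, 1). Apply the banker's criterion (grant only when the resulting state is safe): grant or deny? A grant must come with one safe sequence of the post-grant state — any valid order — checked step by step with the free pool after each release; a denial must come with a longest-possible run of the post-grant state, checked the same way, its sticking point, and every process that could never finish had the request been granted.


DENY: after the grant no complete ordering would exist.
Key observation: no order helps: past proc-H, proc-D, proc-B, the free pool tops out at (6, 6), below what each blocked process needs in R1.
On the post-grant state, proc-H, proc-D, proc-B is a maximal run — nothing extends it. Check, step by step:
  pool = (2, 2)
  proc-H: need (1, 2) fits (2, 2); releases (2, 1), pool now (4, 3)
  proc-D: need (0, 1) fits (4, 3); releases (2, 1), pool now (6, 4)
  proc-B: need (2, 3) fits (6, 4); releases (0, 2), pool now (6, 6)
  proc-F still needs (1, 7) but only (6, 6) is free — short on R1
  proc-A still needs (1, 7) but only (6, 6) is free — short on R1
Had the request been granted, proc-F and proc-A could never finish.


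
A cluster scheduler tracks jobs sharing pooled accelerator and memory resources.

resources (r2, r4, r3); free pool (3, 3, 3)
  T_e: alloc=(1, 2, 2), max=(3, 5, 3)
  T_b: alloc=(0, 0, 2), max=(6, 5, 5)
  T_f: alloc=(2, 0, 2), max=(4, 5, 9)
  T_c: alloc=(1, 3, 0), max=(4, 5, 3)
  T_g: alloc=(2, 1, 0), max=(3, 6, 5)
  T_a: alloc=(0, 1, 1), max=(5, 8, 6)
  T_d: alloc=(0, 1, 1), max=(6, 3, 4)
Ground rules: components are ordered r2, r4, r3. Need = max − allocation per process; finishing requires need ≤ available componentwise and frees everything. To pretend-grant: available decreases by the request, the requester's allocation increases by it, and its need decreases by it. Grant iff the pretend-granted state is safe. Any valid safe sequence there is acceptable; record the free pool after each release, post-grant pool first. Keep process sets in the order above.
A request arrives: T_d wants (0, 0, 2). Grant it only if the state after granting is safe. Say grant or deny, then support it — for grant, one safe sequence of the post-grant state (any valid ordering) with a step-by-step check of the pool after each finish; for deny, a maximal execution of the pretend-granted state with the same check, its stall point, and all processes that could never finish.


DENY: after the grant no complete ordering would exist.
Key observation: after T_e, T_c the pool peaks at (5, 8, 3), and each blocked process is short somewhere: T_b on r2; T_f on r3; T_g on r3; T_a on r3; T_d on r2.
Pretend the grant happened; the run T_e, T_c goes as far as possible. Check, step by step:
  pool = (3, 3, 1)
  T_e: need (2, 3, 1) fits (3, 3, 1); releases (1, 2, 2), pool now (4, 5, 3)
  T_c: need (3, 2, 3) fits (4, 5, 3); releases (1, 3, 0), pool now (5, 8, 3)
  T_b still needs (6, 5, 3) but only (5, 8, 3) is free — short on r2
  T_f still needs (2, 5, 7) but only (5, 8, 3) is free — short on r3
  T_g still needs (1, 5, 5) but only (5, 8, 3) is free — short on r3
  T_a still needs (5, 7, 5) but only (5, 8, 3) is free — short on r3
  T_d still needs (6, 2, 1) but only (5, 8, 3) is free — short on r2
Processes that could never finish after the grant: T_b, T_f, T_g, T_a and T_d.


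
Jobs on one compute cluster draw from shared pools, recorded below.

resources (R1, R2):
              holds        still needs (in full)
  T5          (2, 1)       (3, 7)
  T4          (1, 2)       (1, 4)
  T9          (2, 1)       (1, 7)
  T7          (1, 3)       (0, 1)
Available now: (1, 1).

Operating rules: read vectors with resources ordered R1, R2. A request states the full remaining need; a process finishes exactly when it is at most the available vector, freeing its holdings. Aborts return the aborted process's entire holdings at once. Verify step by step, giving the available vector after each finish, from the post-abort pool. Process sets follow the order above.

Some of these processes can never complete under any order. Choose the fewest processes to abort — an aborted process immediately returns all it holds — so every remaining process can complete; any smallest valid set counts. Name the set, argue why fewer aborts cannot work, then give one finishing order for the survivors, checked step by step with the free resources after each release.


Minimum abort set: T9.
Key observation: the deadlocked T5 becomes finishable only because T9 released (2, 1); it completes at step 3 below.
Minimality: the empty abort set fails — the state is deadlocked as it stands.
Survivors finish in the order: T7, T4, T5. Check, step by step (pool after the aborts first):
  pool = (3, 2)
  run T7 (needs (0, 1), free (3, 2)); after release of (1, 3) the pool is (4, 5)
  run T4 (needs (1, 4), free (4, 5)); after release of (1, 2) the pool is (5, 7)
  run T5 (needs (3, 7), free (5, 7)); after release of (2, 1) the pool is (7, 8)


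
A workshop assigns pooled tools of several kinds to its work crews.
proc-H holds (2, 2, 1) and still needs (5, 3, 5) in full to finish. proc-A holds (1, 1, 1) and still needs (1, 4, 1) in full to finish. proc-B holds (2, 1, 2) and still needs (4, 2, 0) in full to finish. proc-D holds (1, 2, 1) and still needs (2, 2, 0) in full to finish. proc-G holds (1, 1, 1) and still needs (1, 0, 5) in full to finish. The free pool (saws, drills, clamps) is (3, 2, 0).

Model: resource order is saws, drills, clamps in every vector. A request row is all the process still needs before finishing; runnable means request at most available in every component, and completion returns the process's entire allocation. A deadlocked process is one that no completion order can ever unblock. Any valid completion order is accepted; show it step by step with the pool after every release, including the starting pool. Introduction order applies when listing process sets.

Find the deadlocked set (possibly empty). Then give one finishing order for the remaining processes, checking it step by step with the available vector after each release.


Deadlocked set: proc-H and proc-G.
Key observation: no order helps: past proc-D, proc-A, proc-B, the free pool tops out at (7, 6, 4), below what each blocked process needs in clamps.
A valid finishing order for the others: proc-D, proc-A, proc-B. Check, step by step:
  pool = (3, 2, 0)
  run proc-D (needs (2, 2, 0), free (3, 2, 0)); after release of (1, 2, 1) the pool is (4, 4, 1)
  run proc-A (needs (1, 4, 1), free (4, 4, 1)); after release of (1, 1, 1) the pool is (5, 5, 2)
  run proc-B (needs (4, 2, 0), free (5, 5, 2)); after release of (2, 1, 2) the pool is (7, 6, 4)
None of the blocked processes ever fits:
  blocked: proc-H wants (5, 3, 5), pool (7, 6, 4) — not enough clamps
  blocked: proc-G wants (1, 0, 5), pool (7, 6, 4) — not enough clamps


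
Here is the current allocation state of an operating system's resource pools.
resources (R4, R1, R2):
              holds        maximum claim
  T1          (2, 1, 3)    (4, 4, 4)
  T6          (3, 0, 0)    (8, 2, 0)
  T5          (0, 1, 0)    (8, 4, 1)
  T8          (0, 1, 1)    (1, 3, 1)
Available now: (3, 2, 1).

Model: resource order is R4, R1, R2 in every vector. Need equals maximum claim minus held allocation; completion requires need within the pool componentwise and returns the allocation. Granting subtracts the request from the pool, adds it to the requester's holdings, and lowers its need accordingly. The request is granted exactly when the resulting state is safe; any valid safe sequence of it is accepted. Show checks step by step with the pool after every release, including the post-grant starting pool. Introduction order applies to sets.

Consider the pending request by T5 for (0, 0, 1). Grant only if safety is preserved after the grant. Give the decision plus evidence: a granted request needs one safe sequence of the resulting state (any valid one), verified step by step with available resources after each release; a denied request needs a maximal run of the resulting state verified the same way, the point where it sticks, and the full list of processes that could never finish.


GRANT. The post-grant state is safe; one safe sequence: T8, T1, T6, T5.
Key observation: the transfer keeps a workable pool ((3, 2, 0)); T8 starts the safe sequence.
Check on the post-grant state, step by step:
  pool = (3, 2, 0)
  T8: need (1, 2, 0) fits (3, 2, 0); releases (0, 1, 1), pool now (3, 3, 1)
  T1: need (2, 3, 1) fits (3, 3, 1); releases (2, 1, 3), pool now (5, 4, 4)
  T6: need (5, 2, 0) fits (5, 4, 4); releases (3, 0, 0), pool now (8, 4, 4)
  T5: need (8, 3, 0) fits (8, 4, 4); releases (0, 1, 1), pool now (8, 5, 5)


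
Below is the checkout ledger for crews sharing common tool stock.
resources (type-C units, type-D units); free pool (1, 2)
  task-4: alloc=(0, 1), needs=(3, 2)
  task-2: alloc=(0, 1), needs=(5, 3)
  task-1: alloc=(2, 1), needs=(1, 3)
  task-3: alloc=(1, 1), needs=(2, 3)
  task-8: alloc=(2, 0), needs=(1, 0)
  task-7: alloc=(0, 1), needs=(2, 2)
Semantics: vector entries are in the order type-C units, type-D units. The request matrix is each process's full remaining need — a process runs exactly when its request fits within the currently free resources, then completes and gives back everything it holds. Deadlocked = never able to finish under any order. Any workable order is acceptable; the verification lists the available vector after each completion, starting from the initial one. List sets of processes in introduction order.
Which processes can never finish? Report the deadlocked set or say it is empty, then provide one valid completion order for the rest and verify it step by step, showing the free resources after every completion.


No process is deadlocked.
Key observation: starting with task-8, each completion frees enough for the next — no one is permanently blocked.
The rest can finish in the order task-8, task-7, task-3, task-1, task-4, task-2. Walking it through:
  pool = (1, 2)
  task-8: need (1, 0) fits (1, 2); releases (2, 0), pool now (3, 2)
  task-7: need (2, 2) fits (3, 2); releases (0, 1), pool now (3, 3)
  task-3: need (2, 3) fits (3, 3); releases (1, 1), pool now (4, 4)
  task-1: need (1, 3) fits (4, 4); releases (2, 1), pool now (6, 5)
  task-4: need (3, 2) fits (6, 5); releases (0, 1), pool now (6, 6)
  task-2: need (5, 3) fits (6, 6); releases (0, 1), pool now (6, 7)


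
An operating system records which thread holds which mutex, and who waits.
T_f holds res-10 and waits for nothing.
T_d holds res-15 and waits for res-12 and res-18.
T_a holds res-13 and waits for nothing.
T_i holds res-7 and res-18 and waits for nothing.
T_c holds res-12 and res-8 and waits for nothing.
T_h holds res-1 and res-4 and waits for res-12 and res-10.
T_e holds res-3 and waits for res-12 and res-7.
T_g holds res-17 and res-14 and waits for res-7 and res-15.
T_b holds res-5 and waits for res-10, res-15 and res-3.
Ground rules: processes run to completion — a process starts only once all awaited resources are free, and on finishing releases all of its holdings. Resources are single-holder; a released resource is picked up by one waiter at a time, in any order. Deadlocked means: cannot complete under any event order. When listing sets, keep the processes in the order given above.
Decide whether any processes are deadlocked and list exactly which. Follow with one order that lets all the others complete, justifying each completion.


Nothing here is deadlocked.
Key observation: there is no circular wait here — follow any chain and it reaches a process that is free to run now.
A valid finishing order for the others: T_i, T_c, T_f, T_e, T_d, T_a, T_h, T_b, T_g.
Walking it through:
  T_i: no waits; runs immediately, freeing res-7 and res-18
  T_c: no waits; runs immediately, freeing res-12 and res-8
  T_f: no waits; runs immediately, freeing res-10
  run T_e (all its waits — res-12 and res-7 — are resolved); releases res-3
  run T_d (all its waits — res-12 and res-18 — are resolved); releases res-15
  T_a: no waits; runs immediately, freeing res-13
  run T_h (all its waits — res-12 and res-10 — are resolved); releases res-1 and res-4
  run T_b (all its waits — res-10, res-15 and res-3 — are resolved); releases res-5
  run T_g (all its waits — res-7 and res-15 — are resolved); releases res-17 and res-14


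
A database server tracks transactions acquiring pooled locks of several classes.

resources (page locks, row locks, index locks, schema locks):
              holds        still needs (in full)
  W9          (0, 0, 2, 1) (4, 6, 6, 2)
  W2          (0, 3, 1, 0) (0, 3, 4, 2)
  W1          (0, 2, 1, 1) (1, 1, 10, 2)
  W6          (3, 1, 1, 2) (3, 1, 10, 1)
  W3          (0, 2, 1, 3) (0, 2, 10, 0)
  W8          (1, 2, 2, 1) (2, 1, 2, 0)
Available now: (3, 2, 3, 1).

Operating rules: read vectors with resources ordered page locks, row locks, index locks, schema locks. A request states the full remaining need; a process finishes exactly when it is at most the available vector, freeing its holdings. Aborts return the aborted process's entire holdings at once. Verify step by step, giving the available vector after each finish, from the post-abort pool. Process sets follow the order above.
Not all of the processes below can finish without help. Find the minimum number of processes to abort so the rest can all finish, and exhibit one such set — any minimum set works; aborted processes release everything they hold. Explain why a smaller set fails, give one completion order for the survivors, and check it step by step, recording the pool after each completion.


Abort W1 and W6.
Key observation: before aborting W1 and W6, W3 was permanently blocked — no order could ever run it; afterwards it completes at step 4.
No one abort is enough; case by case: W9 alone leaves W1 blocked (short on index locks); W2 alone leaves W1 blocked (short on index locks); W1 alone leaves W6 blocked (short on index locks); W6 alone leaves W1 blocked (short on index locks); W3 alone leaves W1 blocked (short on index locks); W8 alone leaves W1 blocked (short on index locks).
Survivors finish in the order: W2, W9, W8, W3. Step-by-step check (pool after the aborts first):
  pool = (6, 5, 5, 4)
  W2 needs (0, 3, 4, 2) <= (6, 5, 5, 4) -> finishes; pool += (0, 3, 1, 0) = (6, 8, 6, 4)
  W9 needs (4, 6, 6, 2) <= (6, 8, 6, 4) -> finishes; pool += (0, 0, 2, 1) = (6, 8, 8, 5)
  W8 needs (2, 1, 2, 0) <= (6, 8, 8, 5) -> finishes; pool += (1, 2, 2, 1) = (7, 10, 10, 6)
  W3 needs (0, 2, 10, 0) <= (7, 10, 10, 6) -> finishes; pool += (0, 2, 1, 3) = (7, 12, 11, 9)


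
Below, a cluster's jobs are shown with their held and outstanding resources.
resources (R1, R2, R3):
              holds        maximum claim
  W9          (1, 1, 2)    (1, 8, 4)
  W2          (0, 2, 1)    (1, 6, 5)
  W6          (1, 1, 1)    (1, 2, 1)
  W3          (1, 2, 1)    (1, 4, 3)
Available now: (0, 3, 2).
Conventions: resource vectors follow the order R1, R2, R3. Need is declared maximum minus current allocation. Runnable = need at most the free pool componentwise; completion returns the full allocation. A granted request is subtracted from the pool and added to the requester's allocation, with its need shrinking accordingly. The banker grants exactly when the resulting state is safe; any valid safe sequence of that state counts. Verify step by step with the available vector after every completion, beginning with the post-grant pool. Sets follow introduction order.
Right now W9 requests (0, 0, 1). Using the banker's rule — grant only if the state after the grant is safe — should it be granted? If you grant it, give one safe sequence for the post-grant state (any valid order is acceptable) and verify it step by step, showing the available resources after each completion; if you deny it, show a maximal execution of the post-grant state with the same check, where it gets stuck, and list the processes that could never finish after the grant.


DENY — the pretend-granted state is unsafe.
Key observation: after W6, W3 the pool peaks at (2, 6, 3), and each blocked process is short somewhere: W9 on R2; W2 on R3.
Pretend the grant happened; the run W6, W3 goes as far as possible. Check, step by step:
  pool = (0, 3, 1)
  W6: need (0, 1, 0) fits (0, 3, 1); releases (1, 1, 1), pool now (1, 4, 2)
  W3: need (0, 2, 2) fits (1, 4, 2); releases (1, 2, 1), pool now (2, 6, 3)
  W9 still needs (0, 7, 1) but only (2, 6, 3) is free — short on R2
  W2 still needs (1, 4, 4) but only (2, 6, 3) is free — short on R3
Processes that could never finish after the grant: W9 and W2.


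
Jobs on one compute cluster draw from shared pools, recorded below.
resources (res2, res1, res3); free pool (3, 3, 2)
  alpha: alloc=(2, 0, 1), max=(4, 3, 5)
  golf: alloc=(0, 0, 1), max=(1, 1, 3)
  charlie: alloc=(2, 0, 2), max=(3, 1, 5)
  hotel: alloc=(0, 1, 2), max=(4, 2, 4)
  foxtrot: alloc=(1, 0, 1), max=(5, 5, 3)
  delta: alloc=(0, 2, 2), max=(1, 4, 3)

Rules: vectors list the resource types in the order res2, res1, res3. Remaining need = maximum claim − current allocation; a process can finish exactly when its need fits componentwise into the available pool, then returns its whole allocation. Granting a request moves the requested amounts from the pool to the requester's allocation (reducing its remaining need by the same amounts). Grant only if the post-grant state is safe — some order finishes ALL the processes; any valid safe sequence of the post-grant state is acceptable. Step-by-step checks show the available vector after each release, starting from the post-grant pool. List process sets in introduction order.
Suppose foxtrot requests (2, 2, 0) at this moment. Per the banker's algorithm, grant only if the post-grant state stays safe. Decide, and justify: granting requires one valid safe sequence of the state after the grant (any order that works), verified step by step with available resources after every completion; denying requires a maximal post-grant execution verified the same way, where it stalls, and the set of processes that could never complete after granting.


DENY — the pretend-granted state is unsafe.
Key observation: after golf, charlie the pool peaks at (3, 1, 5), and each blocked process is short somewhere: alpha on res1; hotel on res2; foxtrot on res1; delta on res1.
Pretend the grant happened; the run golf, charlie goes as far as possible. Step-by-step check:
  pool = (1, 1, 2)
  golf: need (1, 1, 2) fits (1, 1, 2); releases (0, 0, 1), pool now (1, 1, 3)
  charlie: need (1, 1, 3) fits (1, 1, 3); releases (2, 0, 2), pool now (3, 1, 5)
  blocked: alpha wants (2, 3, 4), pool (3, 1, 5) — not enough res1
  blocked: hotel wants (4, 1, 2), pool (3, 1, 5) — not enough res2
  blocked: foxtrot wants (2, 3, 2), pool (3, 1, 5) — not enough res1
  blocked: delta wants (1, 2, 1), pool (3, 1, 5) — not enough res1
Had the request been granted, alpha, hotel, foxtrot and delta could never finish.


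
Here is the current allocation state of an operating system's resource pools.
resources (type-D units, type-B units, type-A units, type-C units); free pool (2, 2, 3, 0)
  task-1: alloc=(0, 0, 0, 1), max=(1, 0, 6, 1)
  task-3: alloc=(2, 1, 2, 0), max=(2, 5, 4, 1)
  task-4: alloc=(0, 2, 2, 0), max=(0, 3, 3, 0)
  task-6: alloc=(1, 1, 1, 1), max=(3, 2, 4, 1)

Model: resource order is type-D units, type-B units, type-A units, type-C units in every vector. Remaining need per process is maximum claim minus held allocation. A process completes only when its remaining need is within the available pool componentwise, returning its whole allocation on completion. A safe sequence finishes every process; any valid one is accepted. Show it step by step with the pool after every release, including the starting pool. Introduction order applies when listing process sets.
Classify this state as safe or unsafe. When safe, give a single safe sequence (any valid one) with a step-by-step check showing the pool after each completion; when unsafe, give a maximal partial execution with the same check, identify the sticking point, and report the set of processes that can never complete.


SAFE. One safe sequence: task-4, task-6, task-3, task-1.
Key observation: task-6 marks the first exact bind of the order: its need (2, 1, 3, 0) fits the free (2, 4, 5, 0) with zero slack on a requested resource.
Check, step by step:
  pool = (2, 2, 3, 0)
  task-4: need (0, 1, 1, 0) fits (2, 2, 3, 0); releases (0, 2, 2, 0), pool now (2, 4, 5, 0)
  task-6: need (2, 1, 3, 0) fits (2, 4, 5, 0); releases (1, 1, 1, 1), pool now (3, 5, 6, 1)
  task-3: need (0, 4, 2, 1) fits (3, 5, 6, 1); releases (2, 1, 2, 0), pool now (5, 6, 8, 1)
  task-1: need (1, 0, 6, 0) fits (5, 6, 8, 1); releases (0, 0, 0, 1), pool now (5, 6, 8, 2)


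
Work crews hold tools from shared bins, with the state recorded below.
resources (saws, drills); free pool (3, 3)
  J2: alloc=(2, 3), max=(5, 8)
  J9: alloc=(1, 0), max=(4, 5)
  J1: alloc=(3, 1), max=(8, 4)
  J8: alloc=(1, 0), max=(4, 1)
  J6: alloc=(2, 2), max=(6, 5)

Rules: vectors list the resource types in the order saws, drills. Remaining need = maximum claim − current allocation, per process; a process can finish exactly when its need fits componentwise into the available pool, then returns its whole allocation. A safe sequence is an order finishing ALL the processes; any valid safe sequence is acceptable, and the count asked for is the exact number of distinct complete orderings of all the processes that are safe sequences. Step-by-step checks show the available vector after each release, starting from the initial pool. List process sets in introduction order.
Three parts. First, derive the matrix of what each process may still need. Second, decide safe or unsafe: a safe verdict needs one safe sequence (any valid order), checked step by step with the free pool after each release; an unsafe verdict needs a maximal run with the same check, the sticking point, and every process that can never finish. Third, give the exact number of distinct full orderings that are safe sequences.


(1) Need matrix, components ordered saws, drills:
  J2: (3, 5)
  J9: (3, 5)
  J1: (5, 3)
  J8: (3, 1)
  J6: (4, 3)
(2) SAFE. One safe sequence: J8, J6, J1, J9, J2.
Key observation: reading the order forward, J8 is the first process whose need (3, 1) meets the free pool (3, 3) exactly on a resource it requests.
Verifying each step:
  pool = (3, 3)
  J8: need (3, 1) fits (3, 3); releases (1, 0), pool now (4, 3)
  J6: need (4, 3) fits (4, 3); releases (2, 2), pool now (6, 5)
  J1: need (5, 3) fits (6, 5); releases (3, 1), pool now (9, 6)
  J9: need (3, 5) fits (9, 6); releases (1, 0), pool now (10, 6)
  J2: need (3, 5) fits (10, 6); releases (2, 3), pool now (12, 9)
(3) Exactly 6 of the possible complete orderings are safe sequences.


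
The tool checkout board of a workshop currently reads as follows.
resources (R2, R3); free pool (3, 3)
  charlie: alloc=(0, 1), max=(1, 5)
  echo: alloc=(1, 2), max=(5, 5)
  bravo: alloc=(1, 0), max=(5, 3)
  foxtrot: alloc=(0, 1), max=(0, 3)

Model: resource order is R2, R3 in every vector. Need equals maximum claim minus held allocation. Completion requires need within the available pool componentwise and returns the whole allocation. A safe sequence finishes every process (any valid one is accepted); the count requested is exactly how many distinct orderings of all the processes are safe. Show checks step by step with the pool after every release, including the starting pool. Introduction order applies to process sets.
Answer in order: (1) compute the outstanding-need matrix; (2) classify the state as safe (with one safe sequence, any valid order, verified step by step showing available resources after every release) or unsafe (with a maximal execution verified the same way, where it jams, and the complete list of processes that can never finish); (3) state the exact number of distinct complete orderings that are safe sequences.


(1) Outstanding need per process (order R2, R3):
  charlie: (1, 4)
  echo: (4, 3)
  bravo: (4, 3)
  foxtrot: (0, 2)
(2) UNSAFE.
Key observation: the pool after foxtrot, charlie is (3, 5); every surviving request exceeds it in R2, so progress ends there.
A maximal execution: foxtrot, charlie — then nothing else fits. Check, step by step:
  pool = (3, 3)
  foxtrot needs (0, 2) <= (3, 3) -> finishes; pool += (0, 1) = (3, 4)
  charlie needs (1, 4) <= (3, 4) -> finishes; pool += (0, 1) = (3, 5)
  blocked: echo wants (4, 3), pool (3, 5) — not enough R2
  blocked: bravo wants (4, 3), pool (3, 5) — not enough R2
Processes that can never finish: echo and bravo.
(3) Precisely 0 of the possible complete orderings are safe sequences.


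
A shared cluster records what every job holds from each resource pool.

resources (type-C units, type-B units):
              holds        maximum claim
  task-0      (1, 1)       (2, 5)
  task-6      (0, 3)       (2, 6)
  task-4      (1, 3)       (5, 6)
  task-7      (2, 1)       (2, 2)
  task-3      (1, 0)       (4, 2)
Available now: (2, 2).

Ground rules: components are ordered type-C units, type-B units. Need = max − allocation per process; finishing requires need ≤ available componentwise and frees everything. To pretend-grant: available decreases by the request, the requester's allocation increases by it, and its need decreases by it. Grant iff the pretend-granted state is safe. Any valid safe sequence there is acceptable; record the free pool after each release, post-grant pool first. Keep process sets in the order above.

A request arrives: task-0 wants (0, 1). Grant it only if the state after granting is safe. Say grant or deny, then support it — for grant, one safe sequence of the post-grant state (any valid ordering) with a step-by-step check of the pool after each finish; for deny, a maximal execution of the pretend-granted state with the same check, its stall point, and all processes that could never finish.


DENY — the pretend-granted state is unsafe.
Key observation: the pool after task-7, task-3 is (5, 2); every surviving request exceeds it in type-B units, so progress ends there.
On the post-grant state, task-7, task-3 is a maximal run — nothing extends it. Walking it through:
  pool = (2, 1)
  task-7 needs (0, 1) <= (2, 1) -> finishes; pool += (2, 1) = (4, 2)
  task-3 needs (3, 2) <= (4, 2) -> finishes; pool += (1, 0) = (5, 2)
  blocked: task-0 wants (1, 3), pool (5, 2) — not enough type-B units
  blocked: task-6 wants (2, 3), pool (5, 2) — not enough type-B units
  blocked: task-4 wants (4, 3), pool (5, 2) — not enough type-B units
Post-grant, the permanently blocked set is task-0, task-6 and task-4.


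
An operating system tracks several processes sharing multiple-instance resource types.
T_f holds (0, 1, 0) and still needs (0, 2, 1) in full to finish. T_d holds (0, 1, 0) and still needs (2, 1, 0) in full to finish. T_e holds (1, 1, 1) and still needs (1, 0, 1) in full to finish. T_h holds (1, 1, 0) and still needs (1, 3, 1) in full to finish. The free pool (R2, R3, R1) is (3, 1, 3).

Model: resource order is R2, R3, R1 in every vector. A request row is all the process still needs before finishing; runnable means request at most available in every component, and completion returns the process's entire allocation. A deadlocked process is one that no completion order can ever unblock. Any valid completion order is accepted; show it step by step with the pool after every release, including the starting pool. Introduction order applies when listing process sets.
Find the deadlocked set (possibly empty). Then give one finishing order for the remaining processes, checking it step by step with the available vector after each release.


Nothing here is deadlocked.
Key observation: beginning at T_d, releases accumulate fast enough that every process eventually fits.
The rest can finish in the order T_d, T_e, T_f, T_h. Walking it through:
  pool = (3, 1, 3)
  run T_d (needs (2, 1, 0), free (3, 1, 3)); after release of (0, 1, 0) the pool is (3, 2, 3)
  run T_e (needs (1, 0, 1), free (3, 2, 3)); after release of (1, 1, 1) the pool is (4, 3, 4)
  run T_f (needs (0, 2, 1), free (4, 3, 4)); after release of (0, 1, 0) the pool is (4, 4, 4)
  run T_h (needs (1, 3, 1), free (4, 4, 4)); after release of (1, 1, 0) the pool is (5, 5, 4)


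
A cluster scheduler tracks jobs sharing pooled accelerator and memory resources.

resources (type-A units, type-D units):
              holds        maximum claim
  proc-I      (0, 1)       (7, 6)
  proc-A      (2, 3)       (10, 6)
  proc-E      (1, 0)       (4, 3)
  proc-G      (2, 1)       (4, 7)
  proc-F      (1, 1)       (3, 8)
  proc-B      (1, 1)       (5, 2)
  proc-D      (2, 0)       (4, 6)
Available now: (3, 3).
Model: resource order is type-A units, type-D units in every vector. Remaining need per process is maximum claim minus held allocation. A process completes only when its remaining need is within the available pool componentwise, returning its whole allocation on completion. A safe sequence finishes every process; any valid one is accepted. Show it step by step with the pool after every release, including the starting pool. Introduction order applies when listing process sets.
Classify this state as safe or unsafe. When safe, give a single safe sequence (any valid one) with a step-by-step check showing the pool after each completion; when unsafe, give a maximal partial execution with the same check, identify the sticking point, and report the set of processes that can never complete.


UNSAFE.
Key observation: after proc-E, proc-B the pool peaks at (5, 4), and each blocked process is short somewhere: proc-I on type-A units, type-D units; proc-A on type-A units; proc-G on type-D units; proc-F on type-D units; proc-D on type-D units.
The run proc-E, proc-B cannot be extended any further. Check, step by step:
  pool = (3, 3)
  run proc-E (needs (3, 3), free (3, 3)); after release of (1, 0) the pool is (4, 3)
  run proc-B (needs (4, 1), free (4, 3)); after release of (1, 1) the pool is (5, 4)
  proc-I cannot run: need (7, 5) vs free (5, 4) (insufficient type-A units and type-D units)
  proc-A cannot run: need (8, 3) vs free (5, 4) (insufficient type-A units)
  proc-G cannot run: need (2, 6) vs free (5, 4) (insufficient type-D units)
  proc-F cannot run: need (2, 7) vs free (5, 4) (insufficient type-D units)
  proc-D cannot run: need (2, 6) vs free (5, 4) (insufficient type-D units)
Processes that can never finish: proc-I, proc-A, proc-G, proc-F and proc-D.


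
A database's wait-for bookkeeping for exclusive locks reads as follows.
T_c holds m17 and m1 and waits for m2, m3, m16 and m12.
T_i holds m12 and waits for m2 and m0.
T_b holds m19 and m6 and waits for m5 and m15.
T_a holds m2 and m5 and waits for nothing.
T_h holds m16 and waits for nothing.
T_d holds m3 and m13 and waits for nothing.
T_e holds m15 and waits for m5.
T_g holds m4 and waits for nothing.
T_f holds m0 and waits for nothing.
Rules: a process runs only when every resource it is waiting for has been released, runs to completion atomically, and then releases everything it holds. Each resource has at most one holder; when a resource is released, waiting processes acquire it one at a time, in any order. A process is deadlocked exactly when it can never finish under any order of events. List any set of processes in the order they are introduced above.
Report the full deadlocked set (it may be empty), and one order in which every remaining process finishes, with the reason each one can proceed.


The deadlocked set is empty.
Key observation: there is no circular wait here — follow any chain and it reaches a process that is free to run now.
One completion order for the rest: T_d, T_h, T_f, T_a, T_i, T_g, T_e, T_b, T_c.
Check, step by step:
  run T_d (it waits on nothing); releases m3 and m13
  run T_h (it waits on nothing); releases m16
  run T_f (it waits on nothing); releases m0
  run T_a (it waits on nothing); releases m2 and m5
  T_i: everything it awaited (m2 and m0) is free; runs, freeing m12
  run T_g (it waits on nothing); releases m4
  T_e: everything it awaited (m5) is free; runs, freeing m15
  T_b: everything it awaited (m5 and m15) is free; runs, freeing m19 and m6
  T_c: everything it awaited (m2, m3, m16 and m12) is free; runs, freeing m17 and m1


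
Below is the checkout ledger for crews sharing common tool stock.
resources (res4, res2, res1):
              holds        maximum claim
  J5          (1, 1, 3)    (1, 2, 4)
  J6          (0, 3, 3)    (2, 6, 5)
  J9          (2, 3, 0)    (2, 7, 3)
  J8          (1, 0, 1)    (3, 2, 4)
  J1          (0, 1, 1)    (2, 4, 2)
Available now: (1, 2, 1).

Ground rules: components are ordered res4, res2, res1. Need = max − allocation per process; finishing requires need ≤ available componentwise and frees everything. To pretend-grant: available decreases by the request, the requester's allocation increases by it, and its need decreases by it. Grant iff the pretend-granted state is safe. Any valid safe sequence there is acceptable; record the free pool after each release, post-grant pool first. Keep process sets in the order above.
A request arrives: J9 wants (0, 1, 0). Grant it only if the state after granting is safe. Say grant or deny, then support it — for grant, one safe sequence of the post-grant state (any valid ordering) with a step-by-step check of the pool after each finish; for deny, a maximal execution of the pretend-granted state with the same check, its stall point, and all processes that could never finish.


DENY — the pretend-granted state is unsafe.
Key observation: once J5, J8 finish, the pool peaks at (3, 2, 5) — and every remaining process still needs more res2 than that.
Pretend the grant happened; the run J5, J8 goes as far as possible. Step-by-step check:
  pool = (1, 1, 1)
  J5: need (0, 1, 1) fits (1, 1, 1); releases (1, 1, 3), pool now (2, 2, 4)
  J8: need (2, 2, 3) fits (2, 2, 4); releases (1, 0, 1), pool now (3, 2, 5)
  blocked: J6 wants (2, 3, 2), pool (3, 2, 5) — not enough res2
  blocked: J9 wants (0, 3, 3), pool (3, 2, 5) — not enough res2
  blocked: J1 wants (2, 3, 1), pool (3, 2, 5) — not enough res2
Processes that could never finish after the grant: J6, J9 and J1.


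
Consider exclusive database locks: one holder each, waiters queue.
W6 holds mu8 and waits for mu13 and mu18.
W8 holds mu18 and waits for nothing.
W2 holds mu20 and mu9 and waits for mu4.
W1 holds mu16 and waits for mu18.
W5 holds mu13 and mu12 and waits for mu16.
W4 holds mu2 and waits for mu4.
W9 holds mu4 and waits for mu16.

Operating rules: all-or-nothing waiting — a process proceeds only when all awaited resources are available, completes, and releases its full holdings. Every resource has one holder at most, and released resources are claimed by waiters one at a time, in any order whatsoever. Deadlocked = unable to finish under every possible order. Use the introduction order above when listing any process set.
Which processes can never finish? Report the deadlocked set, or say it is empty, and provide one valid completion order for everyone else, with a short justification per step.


The deadlocked set is empty.
Key observation: all waits point, directly or indirectly, at processes that can finish, so nothing is permanently blocked.
A valid finishing order for the others: W8, W1, W9, W4, W2, W5, W6.
Step-by-step check:
  W8 waits on nothing -> runs at once and releases mu18
  W1 waits on mu18 — all released -> runs and releases mu16
  W9 waits on mu16 — all released -> runs and releases mu4
  W4 waits on mu4 — all released -> runs and releases mu2
  W2 waits on mu4 — all released -> runs and releases mu20 and mu9
  W5 waits on mu16 — all released -> runs and releases mu13 and mu12
  W6 waits on mu13 and mu18 — all released -> runs and releases mu8
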